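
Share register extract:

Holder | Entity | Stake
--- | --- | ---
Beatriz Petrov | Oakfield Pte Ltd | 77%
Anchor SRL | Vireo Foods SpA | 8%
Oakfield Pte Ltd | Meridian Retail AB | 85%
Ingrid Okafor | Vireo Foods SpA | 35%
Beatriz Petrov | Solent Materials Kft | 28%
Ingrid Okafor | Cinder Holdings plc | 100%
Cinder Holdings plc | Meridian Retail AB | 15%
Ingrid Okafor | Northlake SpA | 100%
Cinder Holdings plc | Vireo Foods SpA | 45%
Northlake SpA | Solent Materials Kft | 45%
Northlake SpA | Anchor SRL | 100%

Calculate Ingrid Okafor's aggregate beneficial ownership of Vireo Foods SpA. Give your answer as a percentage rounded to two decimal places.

Ingrid reaches Vireo along 3 paths.
Via Cinder: 100% × 45% = 45%.
Direct stake: 35% = 35%.
Via Northlake → Anchor: 100% × 100% × 8% = 8%.
Total: 45% + 35% + 8% = 88%.
Rounded: 88.00%.

88.00%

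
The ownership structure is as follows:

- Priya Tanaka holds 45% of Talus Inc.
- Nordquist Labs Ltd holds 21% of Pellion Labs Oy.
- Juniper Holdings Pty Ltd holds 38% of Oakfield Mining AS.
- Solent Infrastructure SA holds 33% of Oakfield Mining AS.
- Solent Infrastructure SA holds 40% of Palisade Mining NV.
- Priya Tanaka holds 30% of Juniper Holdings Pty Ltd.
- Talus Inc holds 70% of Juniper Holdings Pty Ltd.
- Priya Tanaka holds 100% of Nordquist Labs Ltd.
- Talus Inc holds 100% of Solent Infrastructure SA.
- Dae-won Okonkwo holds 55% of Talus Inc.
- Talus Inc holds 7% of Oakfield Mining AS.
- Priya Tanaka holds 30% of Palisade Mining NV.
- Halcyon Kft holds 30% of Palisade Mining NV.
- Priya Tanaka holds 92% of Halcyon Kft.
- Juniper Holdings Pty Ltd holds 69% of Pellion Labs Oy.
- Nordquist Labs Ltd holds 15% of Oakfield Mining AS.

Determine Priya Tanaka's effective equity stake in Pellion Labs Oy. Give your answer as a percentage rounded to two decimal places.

63.44%

Priya reaches Pellion along 3 paths.
Via Talus → Juniper: 45% × 70% × 69% = 21.735%.
Via Juniper: 30% × 69% = 20.7%.
Via Nordquist: 100% × 21% = 21%.
Total: 21.735% + 20.7% + 21% = 63.435%.
Rounded: 63.44%.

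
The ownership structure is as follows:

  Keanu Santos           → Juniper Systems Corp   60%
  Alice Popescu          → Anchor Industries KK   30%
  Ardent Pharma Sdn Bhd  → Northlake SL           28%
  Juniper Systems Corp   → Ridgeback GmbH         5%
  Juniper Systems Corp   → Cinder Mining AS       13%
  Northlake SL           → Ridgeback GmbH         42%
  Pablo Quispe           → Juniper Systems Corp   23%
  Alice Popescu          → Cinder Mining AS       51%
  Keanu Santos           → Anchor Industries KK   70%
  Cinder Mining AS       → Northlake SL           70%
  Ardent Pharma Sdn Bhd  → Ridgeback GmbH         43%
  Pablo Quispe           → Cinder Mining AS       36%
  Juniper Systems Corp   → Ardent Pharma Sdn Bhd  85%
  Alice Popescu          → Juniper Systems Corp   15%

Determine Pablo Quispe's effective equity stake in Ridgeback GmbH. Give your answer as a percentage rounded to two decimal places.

23.32%

Pablo reaches Ridgeback along 5 paths.
Via Juniper: 23% × 5% = 1.15%.
Via Juniper → Ardent: 23% × 85% × 43% = 8.4065%.
Via Juniper → Ardent → Northlake: 23% × 85% × 28% × 42% = 2.29908%.
Via Cinder → Northlake: 36% × 70% × 42% = 10.584%.
Via Juniper → Cinder → Northlake: 23% × 13% × 70% × 42% = 0.87906%.
Total: 1.15% + 8.4065% + 2.29908% + 10.584% + 0.87906% = 23.31864%.
Rounded: 23.32%.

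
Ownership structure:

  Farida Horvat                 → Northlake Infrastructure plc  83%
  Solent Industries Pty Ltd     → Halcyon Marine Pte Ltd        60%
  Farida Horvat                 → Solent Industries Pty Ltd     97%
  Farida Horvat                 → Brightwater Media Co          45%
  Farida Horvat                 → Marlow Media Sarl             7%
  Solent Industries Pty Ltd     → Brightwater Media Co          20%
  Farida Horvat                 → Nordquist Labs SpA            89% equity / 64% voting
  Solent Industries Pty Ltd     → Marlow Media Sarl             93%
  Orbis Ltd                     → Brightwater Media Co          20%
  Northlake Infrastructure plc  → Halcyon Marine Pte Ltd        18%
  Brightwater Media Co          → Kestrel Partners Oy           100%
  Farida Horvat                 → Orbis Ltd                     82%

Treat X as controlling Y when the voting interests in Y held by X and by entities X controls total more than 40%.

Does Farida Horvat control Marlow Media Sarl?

Farida holds 97% of Solent, so Farida controls Solent.
Solent and Farida together hold 93% + 7% = 100% of Marlow, so Farida controls Marlow.

Yes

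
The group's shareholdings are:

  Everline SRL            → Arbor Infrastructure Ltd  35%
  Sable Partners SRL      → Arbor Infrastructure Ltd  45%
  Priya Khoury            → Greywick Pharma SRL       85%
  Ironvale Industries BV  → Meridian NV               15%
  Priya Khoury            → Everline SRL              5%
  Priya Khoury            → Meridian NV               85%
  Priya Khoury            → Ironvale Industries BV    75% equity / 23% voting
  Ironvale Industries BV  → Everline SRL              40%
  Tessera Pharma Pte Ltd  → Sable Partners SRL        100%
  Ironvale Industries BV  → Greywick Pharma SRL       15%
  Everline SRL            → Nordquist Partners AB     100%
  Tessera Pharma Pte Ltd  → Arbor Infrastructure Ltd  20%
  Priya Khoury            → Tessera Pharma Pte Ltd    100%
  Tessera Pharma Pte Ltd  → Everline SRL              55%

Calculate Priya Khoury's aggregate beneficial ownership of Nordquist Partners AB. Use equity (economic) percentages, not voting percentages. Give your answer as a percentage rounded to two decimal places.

90.00%

Priya reaches Nordquist along 3 paths.
Via Everline: 5% × 100% = 5%.
Via Tessera → Everline: 100% × 55% × 100% = 55%.
Via Ironvale → Everline: 75% × 40% × 100% = 30%.
Total: 5% + 55% + 30% = 90%.
Rounded: 90.00%.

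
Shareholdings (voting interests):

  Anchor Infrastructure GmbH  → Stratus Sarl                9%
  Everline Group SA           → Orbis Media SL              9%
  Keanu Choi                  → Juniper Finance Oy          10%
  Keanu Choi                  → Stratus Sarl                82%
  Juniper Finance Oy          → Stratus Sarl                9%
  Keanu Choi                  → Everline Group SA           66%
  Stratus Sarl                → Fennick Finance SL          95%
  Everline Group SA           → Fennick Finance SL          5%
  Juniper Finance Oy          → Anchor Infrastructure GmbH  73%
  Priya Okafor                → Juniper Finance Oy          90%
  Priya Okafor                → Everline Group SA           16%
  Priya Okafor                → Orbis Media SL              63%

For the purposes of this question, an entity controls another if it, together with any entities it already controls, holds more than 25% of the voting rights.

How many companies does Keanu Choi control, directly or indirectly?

Keanu holds 66% of Everline, so Keanu controls Everline.
Keanu holds 82% of Stratus, so Keanu controls Stratus.
Stratus and Everline together hold 95% + 5% = 100% of Fennick, so Keanu controls Fennick.
No other company's threshold is met.
Keanu controls 3 companies.

3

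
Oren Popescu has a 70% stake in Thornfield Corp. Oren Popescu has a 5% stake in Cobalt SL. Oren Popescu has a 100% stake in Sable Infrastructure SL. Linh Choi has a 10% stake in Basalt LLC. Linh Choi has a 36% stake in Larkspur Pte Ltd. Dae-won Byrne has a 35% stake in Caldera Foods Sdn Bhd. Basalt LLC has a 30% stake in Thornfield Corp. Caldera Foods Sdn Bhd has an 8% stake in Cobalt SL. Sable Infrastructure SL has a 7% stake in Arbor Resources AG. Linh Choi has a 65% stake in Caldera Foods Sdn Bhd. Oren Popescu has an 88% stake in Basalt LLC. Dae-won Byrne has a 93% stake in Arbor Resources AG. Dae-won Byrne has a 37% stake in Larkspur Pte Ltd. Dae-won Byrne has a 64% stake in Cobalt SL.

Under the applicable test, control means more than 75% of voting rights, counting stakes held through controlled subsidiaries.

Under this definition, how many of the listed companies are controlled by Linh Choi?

0

Linh's largest direct stake is 65% in Caldera, which does not meet the threshold.
Linh controls 0 companies.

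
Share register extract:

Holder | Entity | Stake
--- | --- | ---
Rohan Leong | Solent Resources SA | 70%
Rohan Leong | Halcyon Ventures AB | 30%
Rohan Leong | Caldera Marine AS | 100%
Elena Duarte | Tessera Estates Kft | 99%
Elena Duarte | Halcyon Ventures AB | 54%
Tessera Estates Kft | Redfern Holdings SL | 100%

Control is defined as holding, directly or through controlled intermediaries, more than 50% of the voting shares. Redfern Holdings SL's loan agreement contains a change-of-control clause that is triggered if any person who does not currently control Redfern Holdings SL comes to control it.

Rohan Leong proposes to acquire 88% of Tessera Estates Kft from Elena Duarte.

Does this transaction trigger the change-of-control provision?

Yes

The purchase adds only to Rohan's holdings (Elena's stake shrinks), so Rohan is the only person who could newly come to control Redfern.
Rohan holds 100% of Caldera, so Rohan controls Caldera.
Rohan holds 70% of Solent, so Rohan controls Solent.
Neither Rohan nor any entity Rohan controls holds any voting interest in Redfern.
So before the transaction, Rohan does not control Redfern.
After the purchase, Rohan holds 88% of Tessera directly, and Elena's stake falls to 11%.
Rohan holds 88% of Tessera, so Rohan controls Tessera.
Tessera holds 100% of Redfern, so Rohan controls Redfern.
Rohan did not control Redfern before and does after, so the clause is triggered.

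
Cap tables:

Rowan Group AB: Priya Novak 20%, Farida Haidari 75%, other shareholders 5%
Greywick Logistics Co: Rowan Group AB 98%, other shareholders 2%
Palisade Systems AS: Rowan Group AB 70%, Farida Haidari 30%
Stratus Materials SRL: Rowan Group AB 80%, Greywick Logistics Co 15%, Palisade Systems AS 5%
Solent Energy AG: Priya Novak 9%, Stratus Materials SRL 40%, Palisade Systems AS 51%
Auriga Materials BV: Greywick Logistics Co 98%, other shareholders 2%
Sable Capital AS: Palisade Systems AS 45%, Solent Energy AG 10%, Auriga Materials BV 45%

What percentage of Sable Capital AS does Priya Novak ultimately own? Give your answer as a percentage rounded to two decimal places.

Priya reaches Sable along 7 paths.
Via Rowan → Palisade: 20% × 70% × 45% = 6.3%.
Via Solent: 9% × 10% = 0.9%.
Via Rowan → Stratus → Solent: 20% × 80% × 40% × 10% = 0.64%.
Via Rowan → Greywick → Stratus → Solent: 20% × 98% × 15% × 40% × 10% = 0.1176%.
Via Rowan → Palisade → Stratus → Solent: 20% × 70% × 5% × 40% × 10% = 0.028%.
Via Rowan → Palisade → Solent: 20% × 70% × 51% × 10% = 0.714%.
Via Rowan → Greywick → Auriga: 20% × 98% × 98% × 45% = 8.6436%.
Total: 6.3% + 0.9% + 0.64% + 0.1176% + 0.028% + 0.714% + 8.6436% = 17.3432%.
Rounded: 17.34%.

17.34%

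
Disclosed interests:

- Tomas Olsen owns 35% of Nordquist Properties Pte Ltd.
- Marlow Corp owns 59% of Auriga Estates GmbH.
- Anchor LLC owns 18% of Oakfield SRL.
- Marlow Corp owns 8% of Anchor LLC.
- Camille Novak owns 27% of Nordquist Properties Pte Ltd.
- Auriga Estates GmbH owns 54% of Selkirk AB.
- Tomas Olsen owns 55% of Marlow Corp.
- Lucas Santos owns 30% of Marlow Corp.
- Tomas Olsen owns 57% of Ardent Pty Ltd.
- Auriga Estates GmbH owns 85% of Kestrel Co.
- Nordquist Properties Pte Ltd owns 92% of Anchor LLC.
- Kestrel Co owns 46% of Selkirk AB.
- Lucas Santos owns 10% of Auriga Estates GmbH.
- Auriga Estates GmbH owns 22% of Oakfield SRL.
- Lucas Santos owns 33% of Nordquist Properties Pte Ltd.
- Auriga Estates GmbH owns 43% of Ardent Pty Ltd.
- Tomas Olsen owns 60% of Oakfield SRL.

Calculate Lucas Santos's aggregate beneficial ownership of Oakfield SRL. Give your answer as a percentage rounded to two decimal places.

Lucas reaches Oakfield along 4 paths.
Via Marlow → Auriga: 30% × 59% × 22% = 3.894%.
Via Auriga: 10% × 22% = 2.2%.
Via Nordquist → Anchor: 33% × 92% × 18% = 5.4648%.
Via Marlow → Anchor: 30% × 8% × 18% = 0.432%.
Total: 3.894% + 2.2% + 5.4648% + 0.432% = 11.9908%.
Rounded: 11.99%.

11.99%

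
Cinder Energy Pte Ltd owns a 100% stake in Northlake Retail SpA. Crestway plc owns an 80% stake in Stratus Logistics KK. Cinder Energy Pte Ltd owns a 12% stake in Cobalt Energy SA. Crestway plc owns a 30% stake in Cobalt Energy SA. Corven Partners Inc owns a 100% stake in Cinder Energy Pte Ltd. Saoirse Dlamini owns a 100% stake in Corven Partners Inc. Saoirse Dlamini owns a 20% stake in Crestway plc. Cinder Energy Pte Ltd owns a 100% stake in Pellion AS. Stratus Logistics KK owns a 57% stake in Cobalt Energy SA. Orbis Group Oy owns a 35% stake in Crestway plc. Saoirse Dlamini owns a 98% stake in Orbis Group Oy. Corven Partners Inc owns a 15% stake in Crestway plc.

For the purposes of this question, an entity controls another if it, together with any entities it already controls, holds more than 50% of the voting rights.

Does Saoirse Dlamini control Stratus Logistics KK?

Yes

Saoirse holds 98% of Orbis, so Saoirse controls Orbis.
Saoirse holds 100% of Corven, so Saoirse controls Corven.
Corven and Orbis and Saoirse together hold 15% + 35% + 20% = 70% of Crestway, so Saoirse controls Crestway.
Crestway holds 80% of Stratus, so Saoirse controls Stratus.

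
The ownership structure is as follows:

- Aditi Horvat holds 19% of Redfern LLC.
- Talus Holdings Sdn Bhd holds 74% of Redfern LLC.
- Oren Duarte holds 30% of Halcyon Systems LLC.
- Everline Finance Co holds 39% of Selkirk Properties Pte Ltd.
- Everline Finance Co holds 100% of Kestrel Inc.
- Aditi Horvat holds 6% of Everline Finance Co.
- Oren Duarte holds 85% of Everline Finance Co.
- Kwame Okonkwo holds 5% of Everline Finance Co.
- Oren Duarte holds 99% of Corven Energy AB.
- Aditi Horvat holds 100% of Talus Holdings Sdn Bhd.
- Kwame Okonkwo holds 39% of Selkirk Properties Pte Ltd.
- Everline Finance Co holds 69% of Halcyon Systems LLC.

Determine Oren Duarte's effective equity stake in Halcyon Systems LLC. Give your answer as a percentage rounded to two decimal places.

Oren reaches Halcyon along 2 paths.
Direct stake: 30% = 30%.
Via Everline: 85% × 69% = 58.65%.
Total: 30% + 58.65% = 88.65%.

88.65%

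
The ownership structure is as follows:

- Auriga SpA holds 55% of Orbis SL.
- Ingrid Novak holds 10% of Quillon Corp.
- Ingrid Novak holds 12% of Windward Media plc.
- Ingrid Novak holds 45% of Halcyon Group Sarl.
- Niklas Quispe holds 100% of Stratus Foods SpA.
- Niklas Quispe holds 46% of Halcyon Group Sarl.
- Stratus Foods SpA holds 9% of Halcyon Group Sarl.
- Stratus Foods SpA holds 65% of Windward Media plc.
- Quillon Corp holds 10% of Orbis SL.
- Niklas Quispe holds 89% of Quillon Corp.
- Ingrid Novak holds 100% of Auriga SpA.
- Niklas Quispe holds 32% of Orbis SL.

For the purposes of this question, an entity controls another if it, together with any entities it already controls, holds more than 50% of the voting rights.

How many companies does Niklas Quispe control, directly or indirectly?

4

Niklas holds 89% of Quillon, so Niklas controls Quillon.
Niklas holds 100% of Stratus, so Niklas controls Stratus.
Stratus and Niklas together hold 9% + 46% = 55% of Halcyon, so Niklas controls Halcyon.
Stratus holds 65% of Windward, so Niklas controls Windward.
No other company's threshold is met.
Niklas controls 4 companies.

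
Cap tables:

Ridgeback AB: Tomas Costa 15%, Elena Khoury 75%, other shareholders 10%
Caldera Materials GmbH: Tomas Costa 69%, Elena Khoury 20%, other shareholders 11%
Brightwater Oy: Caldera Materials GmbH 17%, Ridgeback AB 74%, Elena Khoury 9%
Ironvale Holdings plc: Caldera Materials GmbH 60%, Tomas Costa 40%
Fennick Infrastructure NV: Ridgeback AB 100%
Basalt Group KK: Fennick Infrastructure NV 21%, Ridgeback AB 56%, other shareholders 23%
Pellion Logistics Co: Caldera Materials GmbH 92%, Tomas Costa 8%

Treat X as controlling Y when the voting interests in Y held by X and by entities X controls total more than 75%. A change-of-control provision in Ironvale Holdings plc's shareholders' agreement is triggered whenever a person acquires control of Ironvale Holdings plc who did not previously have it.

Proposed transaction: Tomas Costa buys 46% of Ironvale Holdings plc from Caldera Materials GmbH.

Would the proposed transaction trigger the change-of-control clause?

Yes

The purchase adds only to Tomas's holdings (Caldera's stake shrinks), so Tomas is the only person who could newly come to control Ironvale.
Tomas's largest direct stake is 69% in Caldera, which does not meet the threshold, so Tomas controls no company.
In Ironvale, Tomas's side holds only 40%, not > 75%.
So before the transaction, Tomas does not control Ironvale.
After the purchase, Tomas's direct stake in Ironvale rises to 40% + 46% = 86%, and Caldera's stake falls to 14%.
Tomas holds 86% of Ironvale, so Tomas controls Ironvale.
Tomas did not control Ironvale before and does after, so the clause is triggered.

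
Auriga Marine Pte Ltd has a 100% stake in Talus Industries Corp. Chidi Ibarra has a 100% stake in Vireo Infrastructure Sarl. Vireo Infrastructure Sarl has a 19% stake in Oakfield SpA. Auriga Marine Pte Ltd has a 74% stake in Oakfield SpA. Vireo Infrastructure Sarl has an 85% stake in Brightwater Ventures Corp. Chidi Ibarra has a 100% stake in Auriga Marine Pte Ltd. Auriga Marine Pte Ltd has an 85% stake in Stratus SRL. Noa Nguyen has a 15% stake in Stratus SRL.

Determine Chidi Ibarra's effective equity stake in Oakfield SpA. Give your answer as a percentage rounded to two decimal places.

93.00%

Chidi reaches Oakfield along 2 paths.
Via Auriga: 100% × 74% = 74%.
Via Vireo: 100% × 19% = 19%.
Total: 74% + 19% = 93%.
Rounded: 93.00%.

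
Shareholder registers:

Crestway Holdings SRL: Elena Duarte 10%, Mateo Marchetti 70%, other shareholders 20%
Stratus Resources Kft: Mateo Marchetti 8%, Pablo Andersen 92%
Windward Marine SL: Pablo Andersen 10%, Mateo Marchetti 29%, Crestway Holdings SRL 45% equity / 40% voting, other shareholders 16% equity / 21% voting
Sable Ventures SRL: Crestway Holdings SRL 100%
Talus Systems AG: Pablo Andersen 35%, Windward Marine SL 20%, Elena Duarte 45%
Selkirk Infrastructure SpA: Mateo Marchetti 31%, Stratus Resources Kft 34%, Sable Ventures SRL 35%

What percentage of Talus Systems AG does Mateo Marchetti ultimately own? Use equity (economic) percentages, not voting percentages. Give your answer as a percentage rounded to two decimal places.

Mateo reaches Talus along 2 paths.
Via Windward: 29% × 20% = 5.8%.
Via Crestway → Windward: 70% × 45% × 20% = 6.3%.
Total: 5.8% + 6.3% = 12.1%.
Rounded: 12.10%.

12.10%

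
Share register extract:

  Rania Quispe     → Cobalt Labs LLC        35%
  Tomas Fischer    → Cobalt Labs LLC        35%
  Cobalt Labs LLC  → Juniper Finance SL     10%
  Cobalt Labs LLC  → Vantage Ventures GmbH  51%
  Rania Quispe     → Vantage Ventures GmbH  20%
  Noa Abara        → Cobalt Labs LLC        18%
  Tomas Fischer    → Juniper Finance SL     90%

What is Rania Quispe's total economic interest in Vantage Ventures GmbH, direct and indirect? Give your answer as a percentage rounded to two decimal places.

37.85%

Rania reaches Vantage along 2 paths.
Via Cobalt: 35% × 51% = 17.85%.
Direct stake: 20% = 20%.
Total: 17.85% + 20% = 37.85%.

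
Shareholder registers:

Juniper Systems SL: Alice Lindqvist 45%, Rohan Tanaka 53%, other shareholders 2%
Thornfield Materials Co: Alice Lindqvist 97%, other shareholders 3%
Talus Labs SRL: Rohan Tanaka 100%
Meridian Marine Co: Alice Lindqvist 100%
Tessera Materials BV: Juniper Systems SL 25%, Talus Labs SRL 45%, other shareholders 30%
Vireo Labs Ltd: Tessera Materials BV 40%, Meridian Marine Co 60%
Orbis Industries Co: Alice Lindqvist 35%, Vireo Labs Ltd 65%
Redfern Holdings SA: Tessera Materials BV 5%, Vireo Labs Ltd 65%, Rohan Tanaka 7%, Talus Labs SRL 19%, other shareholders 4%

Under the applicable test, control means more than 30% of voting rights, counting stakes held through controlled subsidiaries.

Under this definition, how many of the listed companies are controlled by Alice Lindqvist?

Alice holds 45% of Juniper, so Alice controls Juniper.
Alice holds 97% of Thornfield, so Alice controls Thornfield.
Alice holds 100% of Meridian, so Alice controls Meridian.
Meridian holds 60% of Vireo, so Alice controls Vireo.
Alice and Vireo together hold 35% + 65% = 100% of Orbis, so Alice controls Orbis.
Vireo holds 65% of Redfern, so Alice controls Redfern.
No other company's threshold is met.
Alice controls 6 companies.

6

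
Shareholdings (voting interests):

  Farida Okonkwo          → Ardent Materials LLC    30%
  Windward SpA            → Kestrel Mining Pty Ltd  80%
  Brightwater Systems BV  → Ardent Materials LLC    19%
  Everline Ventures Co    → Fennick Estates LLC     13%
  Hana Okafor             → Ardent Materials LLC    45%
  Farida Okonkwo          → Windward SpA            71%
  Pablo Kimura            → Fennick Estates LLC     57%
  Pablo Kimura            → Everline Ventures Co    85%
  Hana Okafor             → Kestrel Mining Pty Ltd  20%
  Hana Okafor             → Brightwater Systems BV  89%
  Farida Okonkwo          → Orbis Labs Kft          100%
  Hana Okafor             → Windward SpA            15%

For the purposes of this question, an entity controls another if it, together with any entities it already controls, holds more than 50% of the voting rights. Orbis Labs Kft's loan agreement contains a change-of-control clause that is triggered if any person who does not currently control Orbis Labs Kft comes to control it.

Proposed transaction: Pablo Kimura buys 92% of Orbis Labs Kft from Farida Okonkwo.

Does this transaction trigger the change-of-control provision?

Yes

The purchase adds only to Pablo's holdings (Farida's stake shrinks), so Pablo is the only person who could newly come to control Orbis.
Pablo holds 85% of Everline, so Pablo controls Everline.
Pablo and Everline together hold 57% + 13% = 70% of Fennick, so Pablo controls Fennick.
Neither Pablo nor any entity Pablo controls holds any voting interest in Orbis.
So before the transaction, Pablo does not control Orbis.
After the purchase, Pablo holds 92% of Orbis directly, and Farida's stake falls to 8%.
Pablo holds 92% of Orbis, so Pablo controls Orbis.
Pablo did not control Orbis before and does after, so the clause is triggered.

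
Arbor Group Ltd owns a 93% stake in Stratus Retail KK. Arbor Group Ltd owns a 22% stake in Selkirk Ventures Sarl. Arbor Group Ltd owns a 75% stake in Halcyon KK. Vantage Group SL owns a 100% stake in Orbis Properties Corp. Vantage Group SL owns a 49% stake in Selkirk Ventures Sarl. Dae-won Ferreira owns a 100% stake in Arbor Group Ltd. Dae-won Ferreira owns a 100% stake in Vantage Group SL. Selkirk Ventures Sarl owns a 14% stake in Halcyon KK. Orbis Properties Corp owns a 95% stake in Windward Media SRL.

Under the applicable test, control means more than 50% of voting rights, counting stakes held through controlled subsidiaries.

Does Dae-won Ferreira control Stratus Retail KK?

Dae-won holds 100% of Arbor, so Dae-won controls Arbor.
Arbor holds 93% of Stratus, so Dae-won controls Stratus.

Yes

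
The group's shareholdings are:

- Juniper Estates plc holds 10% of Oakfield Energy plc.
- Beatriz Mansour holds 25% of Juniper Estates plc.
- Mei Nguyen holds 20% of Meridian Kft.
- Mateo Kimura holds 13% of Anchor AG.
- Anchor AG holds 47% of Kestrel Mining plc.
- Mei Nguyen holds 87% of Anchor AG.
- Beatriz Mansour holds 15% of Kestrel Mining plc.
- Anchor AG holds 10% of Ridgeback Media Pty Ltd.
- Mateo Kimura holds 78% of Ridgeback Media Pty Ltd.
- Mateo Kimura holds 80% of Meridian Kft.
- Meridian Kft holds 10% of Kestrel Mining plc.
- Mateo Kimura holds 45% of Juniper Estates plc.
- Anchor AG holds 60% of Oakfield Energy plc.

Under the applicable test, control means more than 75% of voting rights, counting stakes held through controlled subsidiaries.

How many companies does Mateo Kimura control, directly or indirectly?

Mateo holds 78% of Ridgeback, so Mateo controls Ridgeback.
Mateo holds 80% of Meridian, so Mateo controls Meridian.
No other company's threshold is met.
Mateo controls 2 companies.

2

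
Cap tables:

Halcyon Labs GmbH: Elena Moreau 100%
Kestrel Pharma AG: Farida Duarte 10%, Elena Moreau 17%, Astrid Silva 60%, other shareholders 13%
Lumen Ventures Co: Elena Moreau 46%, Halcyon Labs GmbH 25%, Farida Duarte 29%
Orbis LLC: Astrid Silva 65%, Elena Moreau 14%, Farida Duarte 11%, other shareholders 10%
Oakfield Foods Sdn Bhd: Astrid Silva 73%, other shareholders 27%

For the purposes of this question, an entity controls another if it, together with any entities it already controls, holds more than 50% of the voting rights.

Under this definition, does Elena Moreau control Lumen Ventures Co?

Yes

Elena holds 100% of Halcyon, so Elena controls Halcyon.
Elena and Halcyon together hold 46% + 25% = 71% of Lumen, so Elena controls Lumen.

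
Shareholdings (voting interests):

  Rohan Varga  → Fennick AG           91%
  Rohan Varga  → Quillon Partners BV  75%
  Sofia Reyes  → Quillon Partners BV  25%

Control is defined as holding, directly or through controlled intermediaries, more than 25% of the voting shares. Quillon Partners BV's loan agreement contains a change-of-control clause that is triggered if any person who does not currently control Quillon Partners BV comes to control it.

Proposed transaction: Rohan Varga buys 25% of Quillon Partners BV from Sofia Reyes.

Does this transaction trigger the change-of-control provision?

No

The purchase adds only to Rohan's holdings (Sofia's stake shrinks), so Rohan is the only person who could newly come to control Quillon.
Rohan holds 75% of Quillon, so Rohan controls Quillon.
So Rohan already controls Quillon before the transaction.
After the purchase, Rohan's direct stake in Quillon rises to 75% + 25% = 100%, and Sofia's stake falls to 0%.
Rohan controlled Quillon already, so this is not a new person acquiring control; every other person's position is unchanged or reduced.
No new person acquires control, so the clause is not triggered.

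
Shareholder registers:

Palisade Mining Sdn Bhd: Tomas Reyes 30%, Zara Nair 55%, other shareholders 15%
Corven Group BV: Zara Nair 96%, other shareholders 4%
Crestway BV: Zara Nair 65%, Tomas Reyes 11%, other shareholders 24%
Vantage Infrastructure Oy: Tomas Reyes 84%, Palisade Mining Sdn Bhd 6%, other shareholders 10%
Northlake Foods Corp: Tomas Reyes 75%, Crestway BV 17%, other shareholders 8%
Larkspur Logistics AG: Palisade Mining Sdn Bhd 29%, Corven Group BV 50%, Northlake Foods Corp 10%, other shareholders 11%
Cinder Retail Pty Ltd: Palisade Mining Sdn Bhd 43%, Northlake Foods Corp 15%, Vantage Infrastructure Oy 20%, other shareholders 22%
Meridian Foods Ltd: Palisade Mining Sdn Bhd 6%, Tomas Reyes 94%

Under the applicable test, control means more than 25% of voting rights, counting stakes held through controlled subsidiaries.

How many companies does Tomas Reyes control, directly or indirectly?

Tomas holds 30% of Palisade, so Tomas controls Palisade.
Tomas and Palisade together hold 84% + 6% = 90% of Vantage, so Tomas controls Vantage.
Tomas holds 75% of Northlake, so Tomas controls Northlake.
Palisade and Northlake together hold 29% + 10% = 39% of Larkspur, so Tomas controls Larkspur.
Palisade and Northlake and Vantage together hold 43% + 15% + 20% = 78% of Cinder, so Tomas controls Cinder.
Palisade and Tomas together hold 6% + 94% = 100% of Meridian, so Tomas controls Meridian.
No other company's threshold is met.
Tomas controls 6 companies.

6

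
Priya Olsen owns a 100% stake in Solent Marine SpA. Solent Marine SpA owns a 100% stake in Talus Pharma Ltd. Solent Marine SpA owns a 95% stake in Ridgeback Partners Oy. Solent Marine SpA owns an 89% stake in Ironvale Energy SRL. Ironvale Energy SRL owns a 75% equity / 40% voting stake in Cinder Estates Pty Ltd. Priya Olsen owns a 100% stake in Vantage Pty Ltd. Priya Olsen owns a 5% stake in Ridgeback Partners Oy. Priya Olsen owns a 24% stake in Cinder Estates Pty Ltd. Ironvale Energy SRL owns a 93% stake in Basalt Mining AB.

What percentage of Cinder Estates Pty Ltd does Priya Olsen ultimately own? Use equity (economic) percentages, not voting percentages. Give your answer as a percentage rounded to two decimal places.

90.75%

Priya reaches Cinder along 2 paths.
Via Solent → Ironvale: 100% × 89% × 75% = 66.75%.
Direct stake: 24% = 24%.
Total: 66.75% + 24% = 90.75%.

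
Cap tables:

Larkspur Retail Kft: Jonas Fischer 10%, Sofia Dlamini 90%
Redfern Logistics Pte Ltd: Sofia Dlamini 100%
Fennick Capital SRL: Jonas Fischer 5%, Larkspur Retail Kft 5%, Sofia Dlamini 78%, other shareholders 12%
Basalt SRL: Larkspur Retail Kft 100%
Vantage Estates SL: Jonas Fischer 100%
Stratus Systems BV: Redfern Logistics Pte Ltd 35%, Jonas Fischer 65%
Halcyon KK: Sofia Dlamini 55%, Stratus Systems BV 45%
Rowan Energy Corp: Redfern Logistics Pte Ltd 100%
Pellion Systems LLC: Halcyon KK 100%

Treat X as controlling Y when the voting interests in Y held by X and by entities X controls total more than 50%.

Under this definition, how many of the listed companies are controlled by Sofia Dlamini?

Sofia holds 90% of Larkspur, so Sofia controls Larkspur.
Sofia holds 100% of Redfern, so Sofia controls Redfern.
Larkspur and Sofia together hold 5% + 78% = 83% of Fennick, so Sofia controls Fennick.
Larkspur holds 100% of Basalt, so Sofia controls Basalt.
Sofia holds 55% of Halcyon, so Sofia controls Halcyon.
Redfern holds 100% of Rowan, so Sofia controls Rowan.
Halcyon holds 100% of Pellion, so Sofia controls Pellion.
No other company's threshold is met.
Sofia controls 7 companies.

7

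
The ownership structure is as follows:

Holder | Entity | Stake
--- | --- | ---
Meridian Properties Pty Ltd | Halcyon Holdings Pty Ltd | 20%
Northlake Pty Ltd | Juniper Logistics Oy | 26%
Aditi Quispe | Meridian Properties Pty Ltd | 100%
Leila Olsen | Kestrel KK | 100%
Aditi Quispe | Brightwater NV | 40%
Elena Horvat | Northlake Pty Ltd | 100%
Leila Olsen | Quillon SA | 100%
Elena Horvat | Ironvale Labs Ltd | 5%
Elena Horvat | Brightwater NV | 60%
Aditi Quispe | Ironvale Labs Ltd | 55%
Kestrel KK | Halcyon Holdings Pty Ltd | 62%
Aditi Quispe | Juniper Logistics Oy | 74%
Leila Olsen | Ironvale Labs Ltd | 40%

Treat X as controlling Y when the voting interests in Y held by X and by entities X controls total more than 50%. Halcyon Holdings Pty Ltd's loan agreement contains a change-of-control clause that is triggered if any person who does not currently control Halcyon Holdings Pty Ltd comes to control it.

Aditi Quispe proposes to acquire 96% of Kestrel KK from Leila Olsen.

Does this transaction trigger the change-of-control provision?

The purchase adds only to Aditi's holdings (Leila's stake shrinks), so Aditi is the only person who could newly come to control Halcyon.
Aditi holds 55% of Ironvale, so Aditi controls Ironvale.
Aditi holds 100% of Meridian, so Aditi controls Meridian.
Aditi holds 74% of Juniper, so Aditi controls Juniper.
In Halcyon, Aditi's side holds only 20%, not > 50%.
So before the transaction, Aditi does not control Halcyon.
After the purchase, Aditi holds 96% of Kestrel directly, and Leila's stake falls to 4%.
Aditi holds 96% of Kestrel, so Aditi controls Kestrel.
Meridian and Kestrel together hold 20% + 62% = 82% of Halcyon, so Aditi controls Halcyon.
Aditi did not control Halcyon before and does after, so the clause is triggered.

Yes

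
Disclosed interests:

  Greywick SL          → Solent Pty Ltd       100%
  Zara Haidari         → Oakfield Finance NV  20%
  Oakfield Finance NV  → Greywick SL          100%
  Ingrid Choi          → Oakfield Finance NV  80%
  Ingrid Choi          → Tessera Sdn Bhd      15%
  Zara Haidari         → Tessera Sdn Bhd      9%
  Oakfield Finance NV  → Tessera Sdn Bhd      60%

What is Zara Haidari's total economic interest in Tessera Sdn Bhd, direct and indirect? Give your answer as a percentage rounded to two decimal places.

Zara reaches Tessera along 2 paths.
Via Oakfield: 20% × 60% = 12%.
Direct stake: 9% = 9%.
Total: 12% + 9% = 21%.
Rounded: 21.00%.

21.00%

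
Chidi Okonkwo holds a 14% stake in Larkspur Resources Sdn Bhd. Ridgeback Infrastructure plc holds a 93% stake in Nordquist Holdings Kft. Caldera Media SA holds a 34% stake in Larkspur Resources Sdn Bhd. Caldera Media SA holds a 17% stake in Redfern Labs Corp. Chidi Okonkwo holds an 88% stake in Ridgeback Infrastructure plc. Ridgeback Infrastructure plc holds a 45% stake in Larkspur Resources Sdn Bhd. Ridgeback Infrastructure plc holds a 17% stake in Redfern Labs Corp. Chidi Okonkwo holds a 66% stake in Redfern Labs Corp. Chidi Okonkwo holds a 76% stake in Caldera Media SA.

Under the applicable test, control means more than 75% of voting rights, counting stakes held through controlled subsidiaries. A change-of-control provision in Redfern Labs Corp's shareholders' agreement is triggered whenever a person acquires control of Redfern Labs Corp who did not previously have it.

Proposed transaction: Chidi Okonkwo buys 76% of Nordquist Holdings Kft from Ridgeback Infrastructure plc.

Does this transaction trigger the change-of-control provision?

The purchase adds only to Chidi's holdings (Ridgeback's stake shrinks), so Chidi is the only person who could newly come to control Redfern.
Chidi holds 88% of Ridgeback, so Chidi controls Ridgeback.
Chidi holds 76% of Caldera, so Chidi controls Caldera.
Ridgeback and Chidi and Caldera together hold 17% + 66% + 17% = 100% of Redfern, so Chidi controls Redfern.
So Chidi already controls Redfern before the transaction.
After the purchase, Chidi holds 76% of Nordquist directly, and Ridgeback's stake falls to 17%.
Chidi controlled Redfern already, so this is not a new person acquiring control; every other person's position is unchanged or reduced.
No new person acquires control, so the clause is not triggered.

No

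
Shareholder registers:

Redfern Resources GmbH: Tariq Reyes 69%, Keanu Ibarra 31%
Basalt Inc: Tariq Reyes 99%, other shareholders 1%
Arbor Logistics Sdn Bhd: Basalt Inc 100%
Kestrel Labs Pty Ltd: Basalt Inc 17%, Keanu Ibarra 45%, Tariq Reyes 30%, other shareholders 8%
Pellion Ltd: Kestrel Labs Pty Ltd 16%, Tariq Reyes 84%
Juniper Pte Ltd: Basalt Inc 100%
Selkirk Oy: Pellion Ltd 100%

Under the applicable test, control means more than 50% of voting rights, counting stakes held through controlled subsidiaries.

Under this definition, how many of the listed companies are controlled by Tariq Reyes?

6

Tariq holds 69% of Redfern, so Tariq controls Redfern.
Tariq holds 99% of Basalt, so Tariq controls Basalt.
Basalt holds 100% of Arbor, so Tariq controls Arbor.
Tariq holds 84% of Pellion, so Tariq controls Pellion.
Basalt holds 100% of Juniper, so Tariq controls Juniper.
Pellion holds 100% of Selkirk, so Tariq controls Selkirk.
No other company's threshold is met.
Tariq controls 6 companies.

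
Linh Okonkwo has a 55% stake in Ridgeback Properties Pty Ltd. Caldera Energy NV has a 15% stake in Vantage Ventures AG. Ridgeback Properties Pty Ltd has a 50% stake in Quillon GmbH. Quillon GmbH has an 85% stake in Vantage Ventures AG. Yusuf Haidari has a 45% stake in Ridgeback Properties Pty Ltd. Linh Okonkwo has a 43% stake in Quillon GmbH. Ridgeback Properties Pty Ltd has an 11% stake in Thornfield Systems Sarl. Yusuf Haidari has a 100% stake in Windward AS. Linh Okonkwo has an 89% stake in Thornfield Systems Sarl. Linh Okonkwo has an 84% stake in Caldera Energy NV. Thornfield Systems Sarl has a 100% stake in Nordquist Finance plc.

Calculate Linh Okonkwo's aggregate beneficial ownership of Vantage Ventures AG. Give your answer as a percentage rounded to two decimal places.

72.53%

Linh reaches Vantage along 3 paths.
Via Quillon: 43% × 85% = 36.55%.
Via Ridgeback → Quillon: 55% × 50% × 85% = 23.375%.
Via Caldera: 84% × 15% = 12.6%.
Total: 36.55% + 23.375% + 12.6% = 72.525%.
Rounded: 72.53%.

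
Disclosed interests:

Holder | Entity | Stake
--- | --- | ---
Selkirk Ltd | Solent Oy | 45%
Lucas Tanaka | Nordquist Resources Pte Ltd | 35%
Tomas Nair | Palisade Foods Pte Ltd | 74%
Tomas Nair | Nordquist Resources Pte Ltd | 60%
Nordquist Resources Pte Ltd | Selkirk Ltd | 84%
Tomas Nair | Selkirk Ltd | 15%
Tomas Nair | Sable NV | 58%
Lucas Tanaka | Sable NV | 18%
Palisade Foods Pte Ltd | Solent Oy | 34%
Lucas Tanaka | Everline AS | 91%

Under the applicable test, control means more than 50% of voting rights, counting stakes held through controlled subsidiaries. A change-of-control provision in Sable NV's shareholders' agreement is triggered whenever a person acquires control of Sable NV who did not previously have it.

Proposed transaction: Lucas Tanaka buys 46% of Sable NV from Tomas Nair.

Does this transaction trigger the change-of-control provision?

The purchase adds only to Lucas's holdings (Tomas's stake shrinks), so Lucas is the only person who could newly come to control Sable.
Lucas holds 91% of Everline, so Lucas controls Everline.
In Sable, Lucas's side holds only 18%, not > 50%.
So before the transaction, Lucas does not control Sable.
After the purchase, Lucas's direct stake in Sable rises to 18% + 46% = 64%, and Tomas's stake falls to 12%.
Lucas holds 64% of Sable, so Lucas controls Sable.
Lucas did not control Sable before and does after, so the clause is triggered.

Yes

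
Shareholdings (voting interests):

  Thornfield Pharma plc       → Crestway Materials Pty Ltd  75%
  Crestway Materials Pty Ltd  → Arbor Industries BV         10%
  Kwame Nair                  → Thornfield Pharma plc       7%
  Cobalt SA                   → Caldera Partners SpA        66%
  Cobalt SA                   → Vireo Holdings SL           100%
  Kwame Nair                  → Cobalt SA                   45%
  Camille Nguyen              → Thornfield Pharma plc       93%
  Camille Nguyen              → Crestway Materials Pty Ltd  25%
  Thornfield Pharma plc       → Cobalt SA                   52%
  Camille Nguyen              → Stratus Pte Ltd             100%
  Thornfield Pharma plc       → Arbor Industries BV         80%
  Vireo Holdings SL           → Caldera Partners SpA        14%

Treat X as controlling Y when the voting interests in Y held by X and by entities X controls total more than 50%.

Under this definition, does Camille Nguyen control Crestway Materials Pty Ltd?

Camille holds 93% of Thornfield, so Camille controls Thornfield.
Thornfield and Camille together hold 75% + 25% = 100% of Crestway, so Camille controls Crestway.

Yes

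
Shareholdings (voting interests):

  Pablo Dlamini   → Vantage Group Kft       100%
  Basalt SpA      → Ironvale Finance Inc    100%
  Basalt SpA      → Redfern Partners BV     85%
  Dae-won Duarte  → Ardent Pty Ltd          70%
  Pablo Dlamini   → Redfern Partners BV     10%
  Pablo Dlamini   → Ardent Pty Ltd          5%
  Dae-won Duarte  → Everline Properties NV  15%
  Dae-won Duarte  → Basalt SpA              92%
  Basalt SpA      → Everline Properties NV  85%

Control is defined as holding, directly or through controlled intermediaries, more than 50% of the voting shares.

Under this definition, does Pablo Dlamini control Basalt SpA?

Pablo holds 100% of Vantage, so Pablo controls Vantage.
Neither Pablo nor any entity Pablo controls holds any voting interest in Basalt.
So Pablo does not control Basalt.

No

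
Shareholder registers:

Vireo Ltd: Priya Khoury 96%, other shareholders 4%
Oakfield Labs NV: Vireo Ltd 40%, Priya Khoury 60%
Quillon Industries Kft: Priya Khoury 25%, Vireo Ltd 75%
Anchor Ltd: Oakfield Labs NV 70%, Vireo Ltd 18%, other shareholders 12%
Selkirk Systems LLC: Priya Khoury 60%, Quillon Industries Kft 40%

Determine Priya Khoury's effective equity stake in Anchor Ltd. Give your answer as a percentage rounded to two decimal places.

Priya reaches Anchor along 3 paths.
Via Vireo → Oakfield: 96% × 40% × 70% = 26.88%.
Via Oakfield: 60% × 70% = 42%.
Via Vireo: 96% × 18% = 17.28%.
Total: 26.88% + 42% + 17.28% = 86.16%.

86.16%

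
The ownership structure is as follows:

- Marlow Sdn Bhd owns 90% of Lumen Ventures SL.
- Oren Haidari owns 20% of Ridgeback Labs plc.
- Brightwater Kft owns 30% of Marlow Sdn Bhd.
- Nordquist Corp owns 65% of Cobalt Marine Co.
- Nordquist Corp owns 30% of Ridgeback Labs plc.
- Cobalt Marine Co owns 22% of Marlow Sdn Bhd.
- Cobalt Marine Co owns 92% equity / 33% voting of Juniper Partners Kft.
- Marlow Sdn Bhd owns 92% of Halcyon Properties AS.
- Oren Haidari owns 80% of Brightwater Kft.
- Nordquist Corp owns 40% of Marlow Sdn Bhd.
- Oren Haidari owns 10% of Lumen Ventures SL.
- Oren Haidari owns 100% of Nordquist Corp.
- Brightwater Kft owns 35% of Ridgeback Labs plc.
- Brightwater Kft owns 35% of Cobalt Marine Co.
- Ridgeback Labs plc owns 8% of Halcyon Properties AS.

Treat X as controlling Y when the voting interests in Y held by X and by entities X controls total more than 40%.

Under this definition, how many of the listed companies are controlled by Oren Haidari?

Oren holds 80% of Brightwater, so Oren controls Brightwater.
Oren holds 100% of Nordquist, so Oren controls Nordquist.
Brightwater and Nordquist together hold 35% + 65% = 100% of Cobalt, so Oren controls Cobalt.
Nordquist and Brightwater and Oren together hold 30% + 35% + 20% = 85% of Ridgeback, so Oren controls Ridgeback.
Brightwater and Cobalt and Nordquist together hold 30% + 22% + 40% = 92% of Marlow, so Oren controls Marlow.
Ridgeback and Marlow together hold 8% + 92% = 100% of Halcyon, so Oren controls Halcyon.
Marlow and Oren together hold 90% + 10% = 100% of Lumen, so Oren controls Lumen.
No other company's threshold is met.
Oren controls 7 companies.

7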